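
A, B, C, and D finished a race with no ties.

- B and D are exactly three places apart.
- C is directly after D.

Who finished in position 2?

C

With clue 1, B and D are ruled out for place 2.
With clues 1–2, A is ruled out for place 2.
So place 2 is C.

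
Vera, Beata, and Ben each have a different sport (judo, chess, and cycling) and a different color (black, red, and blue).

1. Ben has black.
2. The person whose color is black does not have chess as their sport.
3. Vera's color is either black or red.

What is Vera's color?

Clue 1 rules out black for Vera's color.
With clues 1–3, blue is impossible for Vera's color.
That leaves red.

red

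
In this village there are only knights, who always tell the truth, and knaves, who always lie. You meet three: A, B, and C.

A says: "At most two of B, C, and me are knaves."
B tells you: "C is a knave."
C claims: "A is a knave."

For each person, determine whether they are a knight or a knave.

Consider A. Suppose A is a knave.
Then no assignment of the remaining roles makes every statement match its speaker's type — contradiction.
So A is a knight.
With that fixed, C's statement is false, so C is a knave.
With that fixed, B's statement is true, so B is a knight.

A: knight, B: knight, C: knave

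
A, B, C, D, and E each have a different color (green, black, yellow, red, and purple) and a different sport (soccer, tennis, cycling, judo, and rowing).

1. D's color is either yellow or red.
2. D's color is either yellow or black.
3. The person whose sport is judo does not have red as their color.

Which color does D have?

yellow

Clue 1 rules out black, green, and purple for D's color.
With clues 1–2, red is impossible for D's color.
That leaves yellow.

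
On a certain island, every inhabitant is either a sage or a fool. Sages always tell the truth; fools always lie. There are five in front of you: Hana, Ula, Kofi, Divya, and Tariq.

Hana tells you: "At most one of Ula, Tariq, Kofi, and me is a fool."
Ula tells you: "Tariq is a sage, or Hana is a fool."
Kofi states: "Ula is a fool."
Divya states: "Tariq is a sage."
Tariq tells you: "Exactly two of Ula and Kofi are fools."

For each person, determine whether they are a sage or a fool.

Consider Hana. Suppose Hana is a sage.
Then no assignment of the remaining roles makes every statement match its speaker's type — contradiction.
So Hana is a fool.
With that fixed, Ula's statement is true, so Ula is a sage.
With that fixed, Kofi's statement is false, so Kofi is a fool.
With that fixed, Tariq's statement is false, so Tariq is a fool.
With that fixed, Divya's statement is false, so Divya is a fool.

Hana: fool, Ula: sage, Kofi: fool, Divya: fool, Tariq: fool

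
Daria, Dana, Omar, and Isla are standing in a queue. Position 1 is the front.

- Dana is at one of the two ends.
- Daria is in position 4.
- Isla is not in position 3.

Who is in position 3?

With clue 1, Dana is ruled out for position 3.
With clues 1–2, Daria is ruled out for position 3.
With clues 1–3, Isla is ruled out for position 3.
So position 3 is Omar.

Omar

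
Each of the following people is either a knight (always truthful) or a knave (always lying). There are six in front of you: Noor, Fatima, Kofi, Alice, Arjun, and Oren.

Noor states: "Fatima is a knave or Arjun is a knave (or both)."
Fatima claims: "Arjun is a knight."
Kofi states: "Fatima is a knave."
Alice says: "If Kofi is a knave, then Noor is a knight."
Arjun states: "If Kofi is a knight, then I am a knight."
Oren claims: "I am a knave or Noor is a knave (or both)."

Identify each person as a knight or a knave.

Noor: knave, Fatima: knight, Kofi: knave, Alice: knave, Arjun: knight, Oren: knight

Consider Noor. Suppose Noor is a knight.
Then whichever role Oren has, Oren's statement has the wrong truth value — contradiction.
So Noor is a knave.
With that fixed, Oren's statement is true, so Oren is a knight.
Consider Fatima. Suppose Fatima is a knave.
Then Noor's statement comes out true, contradicting Noor being a knave.
So Fatima is a knight.
With that fixed, Kofi's statement is false, so Kofi is a knave.
With that fixed, Alice's statement is false, so Alice is a knave.
With that fixed, Arjun's statement is true, so Arjun is a knight.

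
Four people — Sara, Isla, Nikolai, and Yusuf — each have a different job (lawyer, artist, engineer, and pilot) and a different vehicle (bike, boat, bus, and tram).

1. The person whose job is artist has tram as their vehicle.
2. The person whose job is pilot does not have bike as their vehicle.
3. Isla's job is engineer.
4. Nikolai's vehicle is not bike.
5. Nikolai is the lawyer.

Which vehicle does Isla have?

With clues 1–3, tram is impossible for Isla's vehicle.
With clues 1–5, boat and bus are impossible for Isla's vehicle.
That leaves bike.

bike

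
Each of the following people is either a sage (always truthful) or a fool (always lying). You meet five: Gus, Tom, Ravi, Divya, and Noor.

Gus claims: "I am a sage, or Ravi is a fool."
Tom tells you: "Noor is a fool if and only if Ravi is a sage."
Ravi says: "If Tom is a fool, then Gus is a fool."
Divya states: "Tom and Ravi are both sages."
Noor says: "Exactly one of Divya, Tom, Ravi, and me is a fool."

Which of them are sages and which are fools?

Consider Gus. Suppose Gus is a fool.
Then no assignment of the remaining roles makes every statement match its speaker's type — contradiction.
So Gus is a sage.
Consider Tom. Suppose Tom is a sage.
Then no assignment of the remaining roles makes every statement match its speaker's type — contradiction.
So Tom is a fool.
With that fixed, Ravi's statement is false, so Ravi is a fool.
With that fixed, Divya's statement is false, so Divya is a fool.
With that fixed, Noor's statement is false, so Noor is a fool.

Gus: sage, Tom: fool, Ravi: fool, Divya: fool, Noor: fool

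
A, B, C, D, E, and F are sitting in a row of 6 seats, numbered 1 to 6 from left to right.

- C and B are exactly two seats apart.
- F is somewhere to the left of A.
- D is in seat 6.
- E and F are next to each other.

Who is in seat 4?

With clues 1–3, D is ruled out for seat 4.
With clues 1–4, B, C, E, and F are ruled out for seat 4.
So seat 4 is A.

A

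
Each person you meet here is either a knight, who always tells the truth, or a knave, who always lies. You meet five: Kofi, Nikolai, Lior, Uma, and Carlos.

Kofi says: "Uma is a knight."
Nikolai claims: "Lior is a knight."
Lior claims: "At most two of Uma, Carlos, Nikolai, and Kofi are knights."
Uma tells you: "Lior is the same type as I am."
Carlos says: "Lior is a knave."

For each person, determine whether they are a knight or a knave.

Consider Kofi. Suppose Kofi is a knight.
Then no assignment of the remaining roles makes every statement match its speaker's type — contradiction.
So Kofi is a knave.
Consider Nikolai. Suppose Nikolai is a knave.
Then no assignment of the remaining roles makes every statement match its speaker's type — contradiction.
So Nikolai is a knight.
Consider Lior. Suppose Lior is a knave.
Then Nikolai's statement comes out false, contradicting Nikolai being a knight.
So Lior is a knight.
With that fixed, Carlos's statement is false, so Carlos is a knave.
Consider Uma. Suppose Uma is a knight.
Then Kofi's statement comes out true, contradicting Kofi being a knave.
So Uma is a knave.

Kofi: knave, Nikolai: knight, Lior: knight, Uma: knave, Carlos: knave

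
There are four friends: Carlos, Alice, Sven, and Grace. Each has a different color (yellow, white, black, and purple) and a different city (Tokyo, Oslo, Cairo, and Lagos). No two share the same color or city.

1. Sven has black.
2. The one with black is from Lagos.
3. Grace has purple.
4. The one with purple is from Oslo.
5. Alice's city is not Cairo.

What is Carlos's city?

Cairo

With clues 1–2, Lagos is impossible for Carlos's city.
With clues 1–4, Oslo is impossible for Carlos's city.
With clues 1–5, Tokyo is impossible for Carlos's city.
That leaves Cairo.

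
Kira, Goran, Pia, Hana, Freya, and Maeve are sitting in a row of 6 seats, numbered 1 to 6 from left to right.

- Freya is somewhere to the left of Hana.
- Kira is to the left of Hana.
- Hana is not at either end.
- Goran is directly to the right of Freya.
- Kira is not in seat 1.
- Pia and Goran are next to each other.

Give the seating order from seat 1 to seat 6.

Freya, Goran, Pia, Kira, Hana, Maeve

From clue 1: Hana is in {2,3,4,5,6}.
From clues 1–2: Hana is in {3,4,5,6}.
From clues 1–3: Hana is in {3,4,5}.
From clues 1–4: Hana is in {4,5}.
From clues 1–6: Freya → seat 1, Goran → seat 2, Pia → seat 3, Kira → seat 4, Hana → seat 5, Maeve → seat 6.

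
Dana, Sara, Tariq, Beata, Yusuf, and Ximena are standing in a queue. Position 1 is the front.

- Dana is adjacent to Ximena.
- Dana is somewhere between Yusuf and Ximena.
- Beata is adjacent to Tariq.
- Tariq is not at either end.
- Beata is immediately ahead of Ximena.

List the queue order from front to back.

Sara, Tariq, Beata, Ximena, Dana, Yusuf

From clues 1–2: Dana is in {2,3,4,5}.
From clues 1–5: Sara → position 1, Tariq → position 2, Beata → position 3, Ximena → position 4, Dana → position 5, Yusuf → position 6.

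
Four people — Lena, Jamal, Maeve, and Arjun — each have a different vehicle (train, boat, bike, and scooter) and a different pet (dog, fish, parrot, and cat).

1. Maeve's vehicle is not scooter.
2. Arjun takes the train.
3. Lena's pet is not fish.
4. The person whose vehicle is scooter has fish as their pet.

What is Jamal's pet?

With clues 1–4, cat, dog, and parrot are impossible for Jamal's pet.
That leaves fish.

fish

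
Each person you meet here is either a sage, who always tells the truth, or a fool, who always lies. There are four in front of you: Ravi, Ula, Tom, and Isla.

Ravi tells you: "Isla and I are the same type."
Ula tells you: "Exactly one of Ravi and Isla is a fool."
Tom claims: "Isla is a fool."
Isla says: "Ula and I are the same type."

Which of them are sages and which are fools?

Ravi: fool, Ula: sage, Tom: fool, Isla: sage

Consider Ravi. Suppose Ravi is a sage.
Then no assignment of the remaining roles makes every statement match its speaker's type — contradiction.
So Ravi is a fool.
Consider Ula. Suppose Ula is a fool.
Then whichever role Isla has, Isla's statement has the wrong truth value — contradiction.
So Ula is a sage.
Consider Tom. Suppose Tom is a sage.
Then no assignment of the remaining roles makes every statement match its speaker's type — contradiction.
So Tom is a fool.
Consider Isla. Suppose Isla is a fool.
Then Ravi's statement comes out true, contradicting Ravi being a fool.
So Isla is a sage.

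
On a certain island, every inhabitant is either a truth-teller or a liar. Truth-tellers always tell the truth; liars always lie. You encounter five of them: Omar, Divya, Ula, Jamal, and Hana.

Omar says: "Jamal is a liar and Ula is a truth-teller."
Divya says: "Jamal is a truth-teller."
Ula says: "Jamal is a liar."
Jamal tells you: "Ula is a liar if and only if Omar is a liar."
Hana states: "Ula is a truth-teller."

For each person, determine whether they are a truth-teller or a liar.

Omar: liar, Divya: truth-teller, Ula: liar, Jamal: truth-teller, Hana: liar

Consider Omar. Suppose Omar is a truth-teller.
Then no assignment of the remaining roles makes every statement match its speaker's type — contradiction.
So Omar is a liar.
Consider Divya. Suppose Divya is a liar.
Then no assignment of the remaining roles makes every statement match its speaker's type — contradiction.
So Divya is a truth-teller.
Consider Ula. Suppose Ula is a truth-teller.
Then no assignment of the remaining roles makes every statement match its speaker's type — contradiction.
So Ula is a liar.
With that fixed, Jamal's statement is true, so Jamal is a truth-teller.
With that fixed, Hana's statement is false, so Hana is a liar.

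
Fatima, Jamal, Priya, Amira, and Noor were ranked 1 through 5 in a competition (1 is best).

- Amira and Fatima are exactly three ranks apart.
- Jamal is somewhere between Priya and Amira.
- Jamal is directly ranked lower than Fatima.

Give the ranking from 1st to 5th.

Priya, Fatima, Jamal, Noor, Amira

From clue 1: Fatima is in {1,2,4,5}.
From clues 1–2: Jamal is in {2,3,4}.
From clues 1–3: Priya → rank 1, Fatima → rank 2, Jamal → rank 3, Noor → rank 4, Amira → rank 5.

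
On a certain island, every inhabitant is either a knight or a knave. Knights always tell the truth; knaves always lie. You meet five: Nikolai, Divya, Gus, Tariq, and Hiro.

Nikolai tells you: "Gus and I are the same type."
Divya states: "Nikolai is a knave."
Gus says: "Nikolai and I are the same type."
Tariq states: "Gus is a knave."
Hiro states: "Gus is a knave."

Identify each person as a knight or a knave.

Consider Nikolai. Suppose Nikolai is a knave.
Then whichever role Gus has, Gus's statement has the wrong truth value — contradiction.
So Nikolai is a knight.
With that fixed, Divya's statement is false, so Divya is a knave.
Consider Gus. Suppose Gus is a knave.
Then Nikolai's statement comes out false, contradicting Nikolai being a knight.
So Gus is a knight.
With that fixed, Tariq's statement is false, so Tariq is a knave.
With that fixed, Hiro's statement is false, so Hiro is a knave.

Nikolai: knight, Divya: knave, Gus: knight, Tariq: knave, Hiro: knave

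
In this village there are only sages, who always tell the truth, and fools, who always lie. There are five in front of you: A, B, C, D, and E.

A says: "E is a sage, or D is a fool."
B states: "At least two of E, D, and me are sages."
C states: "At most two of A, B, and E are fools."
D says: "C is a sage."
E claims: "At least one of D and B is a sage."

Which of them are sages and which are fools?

A: sage, B: sage, C: sage, D: sage, E: sage

Consider A. Suppose A is a fool.
Then no assignment of the remaining roles makes every statement match its speaker's type — contradiction.
So A is a sage.
With that fixed, C's statement is true, so C is a sage.
With that fixed, D's statement is true, so D is a sage.
With that fixed, E's statement is true, so E is a sage.
With that fixed, B's statement is true, so B is a sage.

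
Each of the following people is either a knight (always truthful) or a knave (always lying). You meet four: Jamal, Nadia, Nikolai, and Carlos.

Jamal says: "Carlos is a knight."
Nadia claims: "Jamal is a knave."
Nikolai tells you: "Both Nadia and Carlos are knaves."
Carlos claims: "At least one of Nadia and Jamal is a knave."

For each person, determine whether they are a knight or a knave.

Jamal: knight, Nadia: knave, Nikolai: knave, Carlos: knight

Consider Jamal. Suppose Jamal is a knave.
Then no assignment of the remaining roles makes every statement match its speaker's type — contradiction.
So Jamal is a knight.
With that fixed, Nadia's statement is false, so Nadia is a knave.
With that fixed, Carlos's statement is true, so Carlos is a knight.
With that fixed, Nikolai's statement is false, so Nikolai is a knave.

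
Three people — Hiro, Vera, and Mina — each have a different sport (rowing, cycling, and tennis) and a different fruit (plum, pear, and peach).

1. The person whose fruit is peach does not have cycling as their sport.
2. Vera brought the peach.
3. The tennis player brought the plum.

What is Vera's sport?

rowing

With clues 1–2, cycling is impossible for Vera's sport.
With clues 1–3, tennis is impossible for Vera's sport.
That leaves rowing.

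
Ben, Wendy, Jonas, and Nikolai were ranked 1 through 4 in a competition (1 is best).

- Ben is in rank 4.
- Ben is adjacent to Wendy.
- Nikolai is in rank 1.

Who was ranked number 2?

With clue 1, Ben is ruled out for rank 2.
With clues 1–2, Wendy is ruled out for rank 2.
With clues 1–3, Nikolai is ruled out for rank 2.
So rank 2 is Jonas.

Jonas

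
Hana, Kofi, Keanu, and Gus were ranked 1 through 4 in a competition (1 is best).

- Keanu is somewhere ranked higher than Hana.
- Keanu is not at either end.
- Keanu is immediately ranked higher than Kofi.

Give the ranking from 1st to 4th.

Gus, Keanu, Kofi, Hana

From clue 1: Hana is in {2,3,4}.
From clues 1–2: Hana is in {3,4}.
From clues 1–3: Gus → rank 1, Keanu → rank 2, Kofi → rank 3, Hana → rank 4.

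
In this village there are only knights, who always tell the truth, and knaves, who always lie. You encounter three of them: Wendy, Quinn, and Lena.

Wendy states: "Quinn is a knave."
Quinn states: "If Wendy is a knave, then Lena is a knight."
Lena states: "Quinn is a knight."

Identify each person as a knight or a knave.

Wendy: knave, Quinn: knight, Lena: knight

Consider Wendy. Suppose Wendy is a knight.
Then no assignment of the remaining roles makes every statement match its speaker's type — contradiction.
So Wendy is a knave.
Consider Quinn. Suppose Quinn is a knave.
Then Wendy's statement comes out true, contradicting Wendy being a knave.
So Quinn is a knight.
With that fixed, Lena's statement is true, so Lena is a knight.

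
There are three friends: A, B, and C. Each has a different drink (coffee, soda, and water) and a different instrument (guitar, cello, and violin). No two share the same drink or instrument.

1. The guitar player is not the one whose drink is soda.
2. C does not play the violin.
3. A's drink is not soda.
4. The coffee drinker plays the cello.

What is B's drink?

soda

With clues 1–4, coffee and water are impossible for B's drink.
That leaves soda.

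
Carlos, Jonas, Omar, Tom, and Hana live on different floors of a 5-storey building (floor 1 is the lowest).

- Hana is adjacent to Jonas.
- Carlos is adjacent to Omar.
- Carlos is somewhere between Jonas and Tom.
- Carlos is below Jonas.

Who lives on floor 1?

Tom

With clues 1–3, Carlos and Omar are ruled out for floor 1.
With clues 1–4, Hana and Jonas are ruled out for floor 1.
So floor 1 is Tom.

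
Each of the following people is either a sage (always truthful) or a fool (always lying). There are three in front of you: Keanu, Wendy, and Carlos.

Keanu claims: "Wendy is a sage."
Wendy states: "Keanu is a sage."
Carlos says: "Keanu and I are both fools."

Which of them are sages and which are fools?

Keanu: sage, Wendy: sage, Carlos: fool

Consider Keanu. Suppose Keanu is a fool.
Then whichever role Carlos has, Carlos's statement has the wrong truth value — contradiction.
So Keanu is a sage.
With that fixed, Wendy's statement is true, so Wendy is a sage.
With that fixed, Carlos's statement is false, so Carlos is a fool.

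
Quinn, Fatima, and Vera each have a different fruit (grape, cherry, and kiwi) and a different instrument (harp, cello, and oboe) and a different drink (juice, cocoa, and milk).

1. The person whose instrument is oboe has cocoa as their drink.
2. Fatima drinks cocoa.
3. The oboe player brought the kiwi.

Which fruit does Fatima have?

kiwi

With clues 1–3, cherry and grape are impossible for Fatima's fruit.
That leaves kiwi.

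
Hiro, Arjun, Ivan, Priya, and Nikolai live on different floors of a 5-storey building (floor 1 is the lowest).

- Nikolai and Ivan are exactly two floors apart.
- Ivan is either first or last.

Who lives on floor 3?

With clues 1–2, Arjun, Hiro, Ivan, and Priya are ruled out for floor 3.
So floor 3 is Nikolai.

Nikolai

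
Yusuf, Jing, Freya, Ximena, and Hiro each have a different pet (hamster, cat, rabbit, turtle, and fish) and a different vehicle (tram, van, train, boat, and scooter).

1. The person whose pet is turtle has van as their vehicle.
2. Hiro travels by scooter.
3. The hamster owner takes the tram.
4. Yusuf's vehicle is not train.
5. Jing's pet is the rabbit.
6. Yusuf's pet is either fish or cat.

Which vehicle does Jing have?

train

With clues 1–2, scooter is impossible for Jing's vehicle.
With clues 1–5, tram and van are impossible for Jing's vehicle.
With clues 1–6, boat is impossible for Jing's vehicle.
That leaves train.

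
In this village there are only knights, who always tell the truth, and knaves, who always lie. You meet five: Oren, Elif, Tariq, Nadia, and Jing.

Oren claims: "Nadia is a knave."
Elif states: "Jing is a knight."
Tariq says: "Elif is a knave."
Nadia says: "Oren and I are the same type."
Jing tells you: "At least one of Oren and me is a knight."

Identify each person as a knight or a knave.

Oren: knight, Elif: knight, Tariq: knave, Nadia: knave, Jing: knight

Consider Oren. Suppose Oren is a knave.
Then whichever role Nadia has, Nadia's statement has the wrong truth value — contradiction.
So Oren is a knight.
With that fixed, Jing's statement is true, so Jing is a knight.
With that fixed, Elif's statement is true, so Elif is a knight.
With that fixed, Tariq's statement is false, so Tariq is a knave.
Consider Nadia. Suppose Nadia is a knight.
Then Oren's statement comes out false, contradicting Oren being a knight.
So Nadia is a knave.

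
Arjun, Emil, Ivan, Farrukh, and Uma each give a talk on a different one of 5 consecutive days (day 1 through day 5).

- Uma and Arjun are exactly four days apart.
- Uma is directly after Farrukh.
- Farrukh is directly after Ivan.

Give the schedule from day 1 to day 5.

From clue 1: Arjun is in {1,5}.
From clues 1–2: Arjun → day 1, Farrukh → day 4, Uma → day 5.
From clues 1–3: Emil → day 2, Ivan → day 3.

Arjun, Emil, Ivan, Farrukh, Uma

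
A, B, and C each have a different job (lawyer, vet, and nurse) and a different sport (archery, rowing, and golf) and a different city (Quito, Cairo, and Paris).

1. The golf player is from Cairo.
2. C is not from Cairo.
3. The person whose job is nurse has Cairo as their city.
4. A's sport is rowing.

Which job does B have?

With clues 1–4, lawyer and vet are impossible for B's job.
That leaves nurse.

nurse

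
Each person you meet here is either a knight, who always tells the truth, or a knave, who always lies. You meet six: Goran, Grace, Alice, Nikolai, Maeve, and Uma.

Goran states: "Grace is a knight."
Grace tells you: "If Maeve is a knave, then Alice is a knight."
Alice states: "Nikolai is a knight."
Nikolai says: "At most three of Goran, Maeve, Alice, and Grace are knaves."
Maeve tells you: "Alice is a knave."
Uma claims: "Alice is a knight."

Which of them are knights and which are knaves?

Goran: knight, Grace: knight, Alice: knight, Nikolai: knight, Maeve: knave, Uma: knight

Consider Goran. Suppose Goran is a knave.
Then no assignment of the remaining roles makes every statement match its speaker's type — contradiction.
So Goran is a knight.
With that fixed, Nikolai's statement is true, so Nikolai is a knight.
With that fixed, Alice's statement is true, so Alice is a knight.
With that fixed, Maeve's statement is false, so Maeve is a knave.
With that fixed, Uma's statement is true, so Uma is a knight.
With that fixed, Grace's statement is true, so Grace is a knight.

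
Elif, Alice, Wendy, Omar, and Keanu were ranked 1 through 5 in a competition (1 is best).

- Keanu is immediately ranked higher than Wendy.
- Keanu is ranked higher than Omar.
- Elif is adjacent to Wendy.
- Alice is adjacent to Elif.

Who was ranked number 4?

Alice

With clues 1–2, Keanu is ruled out for rank 4.
With clues 1–3, Wendy is ruled out for rank 4.
With clues 1–4, Elif and Omar are ruled out for rank 4.
So rank 4 is Alice.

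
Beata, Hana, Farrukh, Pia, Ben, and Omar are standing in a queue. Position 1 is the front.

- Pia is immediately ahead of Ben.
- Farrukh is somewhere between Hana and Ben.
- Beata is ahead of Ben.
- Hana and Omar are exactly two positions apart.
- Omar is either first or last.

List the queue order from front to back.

From clue 1: Pia is in {1,2,3,4,5}.
From clues 1–2: Farrukh is in {2,3,4,5}.
From clues 1–3: Beata is in {1,2,3,4}.
From clues 1–4: Pia is in {2,5}.
From clues 1–5: Omar → position 1, Beata → position 2, Hana → position 3, Farrukh → position 4, Pia → position 5, Ben → position 6.

Omar, Beata, Hana, Farrukh, Pia, Ben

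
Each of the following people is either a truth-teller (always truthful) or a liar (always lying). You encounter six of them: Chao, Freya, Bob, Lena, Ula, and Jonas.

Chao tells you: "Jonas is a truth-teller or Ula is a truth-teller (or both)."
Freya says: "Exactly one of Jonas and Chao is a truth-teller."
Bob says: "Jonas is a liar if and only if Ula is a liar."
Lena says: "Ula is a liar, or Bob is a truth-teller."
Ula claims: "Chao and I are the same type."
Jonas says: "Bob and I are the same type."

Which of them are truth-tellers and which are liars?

Consider Chao. Suppose Chao is a liar.
Then whichever role Ula has, Ula's statement has the wrong truth value — contradiction.
So Chao is a truth-teller.
Consider Freya. Suppose Freya is a truth-teller.
Then no assignment of the remaining roles makes every statement match its speaker's type — contradiction.
So Freya is a liar.
Consider Bob. Suppose Bob is a liar.
Then whichever role Jonas has, Jonas's statement has the wrong truth value — contradiction.
So Bob is a truth-teller.
With that fixed, Lena's statement is true, so Lena is a truth-teller.
Consider Ula. Suppose Ula is a liar.
Then no assignment of the remaining roles makes every statement match its speaker's type — contradiction.
So Ula is a truth-teller.
Consider Jonas. Suppose Jonas is a liar.
Then Freya's statement comes out true, contradicting Freya being a liar.
So Jonas is a truth-teller.

Chao: truth-teller, Freya: liar, Bob: truth-teller, Lena: truth-teller, Ula: truth-teller, Jonas: truth-teller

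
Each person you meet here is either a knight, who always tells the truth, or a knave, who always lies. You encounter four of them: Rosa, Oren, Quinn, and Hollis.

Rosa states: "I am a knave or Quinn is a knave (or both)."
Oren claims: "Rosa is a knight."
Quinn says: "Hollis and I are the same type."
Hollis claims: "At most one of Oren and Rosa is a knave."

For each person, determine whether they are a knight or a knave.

Rosa: knight, Oren: knight, Quinn: knave, Hollis: knight

Consider Rosa. Suppose Rosa is a knave.
Then Rosa's own statement would have to be false, but it can't be — contradiction.
So Rosa is a knight.
With that fixed, Oren's statement is true, so Oren is a knight.
With that fixed, Hollis's statement is true, so Hollis is a knight.
Consider Quinn. Suppose Quinn is a knight.
Then Rosa's statement comes out false, contradicting Rosa being a knight.
So Quinn is a knave.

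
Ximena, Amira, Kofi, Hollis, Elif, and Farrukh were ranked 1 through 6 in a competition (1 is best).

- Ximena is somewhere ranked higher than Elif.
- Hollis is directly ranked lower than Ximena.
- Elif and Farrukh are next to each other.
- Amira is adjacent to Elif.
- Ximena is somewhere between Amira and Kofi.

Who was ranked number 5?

With clues 1–2, Ximena is ruled out for rank 5.
With clues 1–3, Hollis is ruled out for rank 5.
With clues 1–4, Kofi is ruled out for rank 5.
With clues 1–5, Amira and Farrukh are ruled out for rank 5.
So rank 5 is Elif.

Elif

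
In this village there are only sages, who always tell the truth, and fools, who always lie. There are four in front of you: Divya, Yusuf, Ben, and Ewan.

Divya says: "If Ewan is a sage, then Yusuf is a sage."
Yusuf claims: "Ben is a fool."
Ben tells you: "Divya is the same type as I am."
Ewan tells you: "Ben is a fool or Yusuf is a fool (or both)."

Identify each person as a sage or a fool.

Divya: sage, Yusuf: sage, Ben: fool, Ewan: sage

Consider Divya. Suppose Divya is a fool.
Then whichever role Ben has, Ben's statement has the wrong truth value — contradiction.
So Divya is a sage.
Consider Yusuf. Suppose Yusuf is a fool.
Then no assignment of the remaining roles makes every statement match its speaker's type — contradiction.
So Yusuf is a sage.
Consider Ben. Suppose Ben is a sage.
Then Yusuf's statement comes out false, contradicting Yusuf being a sage.
So Ben is a fool.
With that fixed, Ewan's statement is true, so Ewan is a sage.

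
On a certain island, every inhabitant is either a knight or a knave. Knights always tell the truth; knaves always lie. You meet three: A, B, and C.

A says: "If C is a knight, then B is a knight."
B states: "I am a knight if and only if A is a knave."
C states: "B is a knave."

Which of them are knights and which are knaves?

Consider A. Suppose A is a knight.
Then whichever role B has, B's statement has the wrong truth value — contradiction.
So A is a knave.
Consider B. Suppose B is a knight.
Then A's statement comes out true, contradicting A being a knave.
So B is a knave.
With that fixed, C's statement is true, so C is a knight.

A: knave, B: knave, C: knight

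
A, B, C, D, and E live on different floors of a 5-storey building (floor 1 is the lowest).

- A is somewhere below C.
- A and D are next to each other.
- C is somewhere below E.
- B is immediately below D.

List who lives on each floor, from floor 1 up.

B, D, A, C, E

From clue 1: A is in {1,2,3,4}.
From clues 1–2: C is in {3,4,5}.
From clues 1–3: C is in {3,4}.
From clues 1–4: B → floor 1, D → floor 2, A → floor 3, C → floor 4, E → floor 5.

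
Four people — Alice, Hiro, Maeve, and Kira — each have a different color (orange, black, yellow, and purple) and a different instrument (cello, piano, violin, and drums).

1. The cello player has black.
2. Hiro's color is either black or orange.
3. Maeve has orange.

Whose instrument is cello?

With clues 1–3, Alice, Kira, and Maeve are impossible for the one with instrument cello.
That leaves Hiro.

Hiro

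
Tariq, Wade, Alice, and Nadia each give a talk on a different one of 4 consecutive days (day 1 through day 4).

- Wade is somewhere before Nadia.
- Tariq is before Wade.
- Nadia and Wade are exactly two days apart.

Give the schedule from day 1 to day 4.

From clue 1: Wade is in {1,2,3}.
From clues 1–2: Tariq is in {1,2}.
From clues 1–3: Tariq → day 1, Wade → day 2, Alice → day 3, Nadia → day 4.

Tariq, Wade, Alice, Nadia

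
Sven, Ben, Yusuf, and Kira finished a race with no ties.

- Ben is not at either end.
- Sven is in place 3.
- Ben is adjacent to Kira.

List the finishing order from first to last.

From clue 1: Ben is in {2,3}.
From clues 1–2: Ben → place 2, Sven → place 3.
From clues 1–3: Kira → place 1, Yusuf → place 4.

Kira, Ben, Sven, Yusuf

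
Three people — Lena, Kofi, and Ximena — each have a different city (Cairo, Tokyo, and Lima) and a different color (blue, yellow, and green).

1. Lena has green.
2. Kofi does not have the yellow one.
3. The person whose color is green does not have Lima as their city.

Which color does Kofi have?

blue

Clue 1 rules out green for Kofi's color.
With clues 1–2, yellow is impossible for Kofi's color.
That leaves blue.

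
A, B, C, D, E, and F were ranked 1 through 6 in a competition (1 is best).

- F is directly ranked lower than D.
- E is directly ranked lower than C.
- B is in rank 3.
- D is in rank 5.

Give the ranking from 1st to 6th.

C, E, B, A, D, F

From clue 1: D is in {1,2,3,4,5}.
From clues 1–2: C is in {1,2,3,4,5}.
From clues 1–3: B → rank 3.
From clues 1–4: C → rank 1, E → rank 2, A → rank 4, D → rank 5, F → rank 6.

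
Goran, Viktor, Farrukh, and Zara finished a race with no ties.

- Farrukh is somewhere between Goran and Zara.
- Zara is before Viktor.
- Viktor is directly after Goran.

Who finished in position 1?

Zara

With clue 1, Farrukh is ruled out for place 1.
With clues 1–2, Viktor is ruled out for place 1.
With clues 1–3, Goran is ruled out for place 1.
So place 1 is Zara.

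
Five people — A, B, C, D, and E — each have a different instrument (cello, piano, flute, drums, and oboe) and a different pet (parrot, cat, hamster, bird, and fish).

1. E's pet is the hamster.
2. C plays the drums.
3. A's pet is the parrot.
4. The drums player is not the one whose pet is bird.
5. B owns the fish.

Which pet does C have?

cat

Clue 1 rules out hamster for C's pet.
With clues 1–3, parrot is impossible for C's pet.
With clues 1–4, bird is impossible for C's pet.
With clues 1–5, fish is impossible for C's pet.
That leaves cat.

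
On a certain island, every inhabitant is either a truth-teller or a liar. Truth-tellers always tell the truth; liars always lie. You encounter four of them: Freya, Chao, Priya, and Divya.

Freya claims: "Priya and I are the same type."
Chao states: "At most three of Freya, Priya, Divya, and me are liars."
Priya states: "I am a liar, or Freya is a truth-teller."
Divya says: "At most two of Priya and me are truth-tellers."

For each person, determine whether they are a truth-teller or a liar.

Freya: truth-teller, Chao: truth-teller, Priya: truth-teller, Divya: truth-teller

Regardless of anyone's role, Divya's statement is true, so Divya is a truth-teller.
With that fixed, Chao's statement is true, so Chao is a truth-teller.
Consider Freya. Suppose Freya is a liar.
Then whichever role Priya has, Priya's statement has the wrong truth value — contradiction.
So Freya is a truth-teller.
With that fixed, Priya's statement is true, so Priya is a truth-teller.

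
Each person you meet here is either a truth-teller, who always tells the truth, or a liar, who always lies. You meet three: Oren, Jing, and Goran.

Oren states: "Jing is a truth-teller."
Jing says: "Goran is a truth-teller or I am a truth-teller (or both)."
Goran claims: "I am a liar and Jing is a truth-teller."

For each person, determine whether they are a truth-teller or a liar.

Oren: liar, Jing: liar, Goran: liar

Consider Oren. Suppose Oren is a truth-teller.
Then no assignment of the remaining roles makes every statement match its speaker's type — contradiction.
So Oren is a liar.
Consider Jing. Suppose Jing is a truth-teller.
Then Oren's statement comes out true, contradicting Oren being a liar.
So Jing is a liar.
With that fixed, Goran's statement is false, so Goran is a liar.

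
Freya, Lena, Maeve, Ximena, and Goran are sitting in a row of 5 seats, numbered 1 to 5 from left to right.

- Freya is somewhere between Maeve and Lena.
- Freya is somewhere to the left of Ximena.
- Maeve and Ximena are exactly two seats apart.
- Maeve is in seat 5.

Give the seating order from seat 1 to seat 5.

Lena, Freya, Ximena, Goran, Maeve

From clue 1: Freya is in {2,3,4}.
From clues 1–2: Freya is in {2,3}.
From clues 1–4: Lena → seat 1, Freya → seat 2, Ximena → seat 3, Goran → seat 4, Maeve → seat 5.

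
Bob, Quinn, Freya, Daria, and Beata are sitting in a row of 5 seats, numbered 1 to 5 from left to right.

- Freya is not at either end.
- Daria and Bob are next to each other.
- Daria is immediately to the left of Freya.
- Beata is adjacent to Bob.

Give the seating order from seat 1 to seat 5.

Beata, Bob, Daria, Freya, Quinn

From clue 1: Freya is in {2,3,4}.
From clues 1–3: Bob is in {1,2}.
From clues 1–4: Beata → seat 1, Bob → seat 2, Daria → seat 3, Freya → seat 4, Quinn → seat 5.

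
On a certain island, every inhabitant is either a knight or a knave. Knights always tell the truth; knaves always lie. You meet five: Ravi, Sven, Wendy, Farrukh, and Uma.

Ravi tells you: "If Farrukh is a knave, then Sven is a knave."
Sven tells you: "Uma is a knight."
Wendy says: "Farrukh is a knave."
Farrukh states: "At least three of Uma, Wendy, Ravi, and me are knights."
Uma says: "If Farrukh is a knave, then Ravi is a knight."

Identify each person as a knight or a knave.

Ravi: knight, Sven: knight, Wendy: knave, Farrukh: knight, Uma: knight

Consider Ravi. Suppose Ravi is a knave.
Then no assignment of the remaining roles makes every statement match its speaker's type — contradiction.
So Ravi is a knight.
With that fixed, Uma's statement is true, so Uma is a knight.
With that fixed, Sven's statement is true, so Sven is a knight.
Consider Wendy. Suppose Wendy is a knight.
Then no assignment of the remaining roles makes every statement match its speaker's type — contradiction.
So Wendy is a knave.
Consider Farrukh. Suppose Farrukh is a knave.
Then Ravi's statement comes out false, contradicting Ravi being a knight.
So Farrukh is a knight.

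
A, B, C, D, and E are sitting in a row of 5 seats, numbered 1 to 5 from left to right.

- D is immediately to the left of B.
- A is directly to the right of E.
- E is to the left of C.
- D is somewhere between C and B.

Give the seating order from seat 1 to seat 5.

From clue 1: B is in {2,3,4,5}.
From clues 1–2: C is in {1,3,5}.
From clues 1–3: A is in {2,4}.
From clues 1–4: E → seat 1, A → seat 2, C → seat 3, D → seat 4, B → seat 5.

E, A, C, D, B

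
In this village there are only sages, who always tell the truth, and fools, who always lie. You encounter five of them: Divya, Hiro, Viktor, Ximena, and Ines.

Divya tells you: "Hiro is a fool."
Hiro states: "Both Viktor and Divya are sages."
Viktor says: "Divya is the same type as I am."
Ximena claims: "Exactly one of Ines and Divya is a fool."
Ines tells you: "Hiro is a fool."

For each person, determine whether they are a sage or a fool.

Consider Divya. Suppose Divya is a fool.
Then whichever role Viktor has, Viktor's statement has the wrong truth value — contradiction.
So Divya is a sage.
Consider Hiro. Suppose Hiro is a sage.
Then Divya's statement comes out false, contradicting Divya being a sage.
So Hiro is a fool.
With that fixed, Ines's statement is true, so Ines is a sage.
With that fixed, Ximena's statement is false, so Ximena is a fool.
Consider Viktor. Suppose Viktor is a sage.
Then Hiro's statement comes out true, contradicting Hiro being a fool.
So Viktor is a fool.

Divya: sage, Hiro: fool, Viktor: fool, Ximena: fool, Ines: sage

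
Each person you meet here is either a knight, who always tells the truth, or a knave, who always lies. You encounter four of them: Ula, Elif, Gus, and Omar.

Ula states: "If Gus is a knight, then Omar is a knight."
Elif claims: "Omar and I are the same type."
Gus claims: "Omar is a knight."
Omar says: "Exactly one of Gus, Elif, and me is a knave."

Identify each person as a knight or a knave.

Consider Ula. Suppose Ula is a knave.
Then no assignment of the remaining roles makes every statement match its speaker's type — contradiction.
So Ula is a knight.
Consider Elif. Suppose Elif is a knight.
Then no assignment of the remaining roles makes every statement match its speaker's type — contradiction.
So Elif is a knave.
Consider Gus. Suppose Gus is a knave.
Then no assignment of the remaining roles makes every statement match its speaker's type — contradiction.
So Gus is a knight.
Consider Omar. Suppose Omar is a knave.
Then Ula's statement comes out false, contradicting Ula being a knight.
So Omar is a knight.

Ula: knight, Elif: knave, Gus: knight, Omar: knight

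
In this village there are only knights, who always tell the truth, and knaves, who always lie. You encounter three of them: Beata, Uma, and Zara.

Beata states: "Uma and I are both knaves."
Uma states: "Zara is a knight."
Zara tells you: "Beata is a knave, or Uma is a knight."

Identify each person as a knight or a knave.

Consider Beata. Suppose Beata is a knight.
Then Beata's own statement would have to be true, but it can't be — contradiction.
So Beata is a knave.
With that fixed, Zara's statement is true, so Zara is a knight.
With that fixed, Uma's statement is true, so Uma is a knight.

Beata: knave, Uma: knight, Zara: knight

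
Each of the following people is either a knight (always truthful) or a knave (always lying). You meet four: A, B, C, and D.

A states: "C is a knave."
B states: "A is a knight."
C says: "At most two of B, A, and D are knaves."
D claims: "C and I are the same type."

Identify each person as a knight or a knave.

Consider A. Suppose A is a knight.
Then no assignment of the remaining roles makes every statement match its speaker's type — contradiction.
So A is a knave.
With that fixed, B's statement is false, so B is a knave.
Consider C. Suppose C is a knave.
Then A's statement comes out true, contradicting A being a knave.
So C is a knight.
Consider D. Suppose D is a knave.
Then C's statement comes out false, contradicting C being a knight.
So D is a knight.

A: knave, B: knave, C: knight, D: knight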